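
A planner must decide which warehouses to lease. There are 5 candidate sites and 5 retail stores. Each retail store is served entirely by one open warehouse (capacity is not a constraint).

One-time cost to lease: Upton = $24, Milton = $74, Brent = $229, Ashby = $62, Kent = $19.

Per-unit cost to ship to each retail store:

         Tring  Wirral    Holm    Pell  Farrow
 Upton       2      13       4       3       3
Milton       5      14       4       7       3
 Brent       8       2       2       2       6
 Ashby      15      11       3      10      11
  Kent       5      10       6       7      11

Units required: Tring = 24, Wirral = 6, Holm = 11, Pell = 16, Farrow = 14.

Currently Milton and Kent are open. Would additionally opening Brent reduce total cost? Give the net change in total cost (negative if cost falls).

Current service cost with {Milton, Kent}: 378.
Adding Brent: each retail store re-picks its cheapest; new service cost 228, saving 150.
Extra fixed cost: 229. Net change = 229 − 150 = 79.
(Totals: 471 → 550.)

No — net change +79 (cost rises by 79).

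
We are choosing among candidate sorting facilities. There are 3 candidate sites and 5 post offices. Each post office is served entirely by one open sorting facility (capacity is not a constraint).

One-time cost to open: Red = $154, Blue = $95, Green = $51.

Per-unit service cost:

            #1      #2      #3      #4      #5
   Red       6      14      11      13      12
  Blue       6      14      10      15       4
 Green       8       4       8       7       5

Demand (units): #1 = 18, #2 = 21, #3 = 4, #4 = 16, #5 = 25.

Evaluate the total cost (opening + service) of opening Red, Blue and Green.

Each post office is assigned to its cheapest site among the open ones.
{Red, Blue, Green}: #1→Red 6·18=108, #2→Green 4·21=84, #3→Green 8·4=32, #4→Green 7·16=112, #5→Blue 4·25=100. Service 436; fixed 300; total 736.

Total cost: 736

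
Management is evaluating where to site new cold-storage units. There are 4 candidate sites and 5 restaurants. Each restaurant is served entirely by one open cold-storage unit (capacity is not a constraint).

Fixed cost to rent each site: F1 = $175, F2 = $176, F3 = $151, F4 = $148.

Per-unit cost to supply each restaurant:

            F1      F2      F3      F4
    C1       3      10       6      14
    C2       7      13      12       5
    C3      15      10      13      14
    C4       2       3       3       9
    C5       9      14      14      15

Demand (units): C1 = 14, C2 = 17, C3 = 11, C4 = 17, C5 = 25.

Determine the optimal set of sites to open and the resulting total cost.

For any fixed open set, each restaurant goes to its cheapest open site; total = fixed + service.
{F1}: C1→F1 3·14=42, C2→F1 7·17=119, C3→F1 15·11=165, C4→F1 2·17=34, C5→F1 9·25=225. Service 585; fixed 175; total 760.
{F1, F4}: service 540 + fixed 323 = 863
{F1, F2}: C1→F1 3·14=42, C2→F1 7·17=119, C3→F2 10·11=110, C4→F1 2·17=34, C5→F1 9·25=225. Service 530; fixed 351; total 881.
{F1, F2, F3, F4}: service 496 + fixed 650 = 1146
No other subset beats 760.

Open F1 only; minimum total cost 760.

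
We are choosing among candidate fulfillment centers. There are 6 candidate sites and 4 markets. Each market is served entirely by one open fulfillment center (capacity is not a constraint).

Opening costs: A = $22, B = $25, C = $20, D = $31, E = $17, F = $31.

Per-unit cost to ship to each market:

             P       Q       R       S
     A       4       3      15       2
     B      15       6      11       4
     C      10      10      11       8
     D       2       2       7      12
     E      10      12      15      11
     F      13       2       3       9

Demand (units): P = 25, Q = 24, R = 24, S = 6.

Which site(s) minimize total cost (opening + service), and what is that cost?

For any fixed open set, each market goes to its cheapest open site; total = fixed + service.
{A, D, F}: P→D 2·25=50, Q→D 2·24=48, R→F 3·24=72, S→A 2·6=12. Service 182; fixed 84; total 266.
{B, D, F}: P→D 2·25=50, Q→D 2·24=48, R→F 3·24=72, S→B 4·6=24. Service 194; fixed 87; total 281.
{A, D, E, F}: service 182 + fixed 101 = 283
{A, B, C, D, E, F}: service 182 + fixed 146 = 328
No other subset beats 266.

Open A, D and F; minimum total cost 266.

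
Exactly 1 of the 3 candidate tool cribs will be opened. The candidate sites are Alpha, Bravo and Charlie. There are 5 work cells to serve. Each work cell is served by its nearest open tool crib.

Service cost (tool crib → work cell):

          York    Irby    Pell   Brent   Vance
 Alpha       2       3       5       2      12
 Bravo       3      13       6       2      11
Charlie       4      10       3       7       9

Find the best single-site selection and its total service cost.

Choose Alpha only; total service cost 24.

With exactly 1 open, each work cell uses its cheapest among the chosen.
{Alpha}: York→Alpha 2, Irby→Alpha 3, Pell→Alpha 5, Brent→Alpha 2, Vance→Alpha 12. Service cost 24.
{Charlie}: service cost 33
{Bravo}: service cost 35
Among all 3 size-1 choices, {Alpha} is lowest.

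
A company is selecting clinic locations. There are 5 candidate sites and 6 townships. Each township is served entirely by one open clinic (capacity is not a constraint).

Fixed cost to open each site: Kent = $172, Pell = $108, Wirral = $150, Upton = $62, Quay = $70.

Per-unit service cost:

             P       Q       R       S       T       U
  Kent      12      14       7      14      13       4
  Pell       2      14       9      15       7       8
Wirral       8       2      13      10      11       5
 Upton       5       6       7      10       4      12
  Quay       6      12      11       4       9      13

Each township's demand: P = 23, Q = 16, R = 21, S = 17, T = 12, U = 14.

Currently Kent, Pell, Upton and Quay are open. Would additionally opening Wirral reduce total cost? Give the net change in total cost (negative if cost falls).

No — net change +86 (cost rises by 86).

Current service cost with {Kent, Pell, Upton, Quay}: 461.
Adding Wirral: each township re-picks its cheapest; new service cost 397, saving 64.
Extra fixed cost: 150. Net change = 150 − 64 = 86.
(Totals: 873 → 959.)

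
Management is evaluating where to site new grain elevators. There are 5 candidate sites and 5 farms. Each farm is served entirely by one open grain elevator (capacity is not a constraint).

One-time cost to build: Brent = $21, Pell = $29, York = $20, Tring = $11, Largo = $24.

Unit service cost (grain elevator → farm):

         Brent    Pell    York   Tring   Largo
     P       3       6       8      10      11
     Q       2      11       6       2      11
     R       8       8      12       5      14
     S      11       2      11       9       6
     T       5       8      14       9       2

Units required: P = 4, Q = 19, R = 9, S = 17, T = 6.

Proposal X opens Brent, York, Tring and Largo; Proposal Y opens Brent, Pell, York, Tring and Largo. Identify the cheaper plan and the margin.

Proposal X: {Brent, York, Tring, Largo}: P→Brent 3·4=12, Q→Brent 2·19=38, R→Tring 5·9=45, S→Largo 6·17=102, T→Largo 2·6=12. Service 209; fixed 76; total 285.
Proposal Y: {Brent, Pell, York, Tring, Largo}: P→Brent 3·4=12, Q→Brent 2·19=38, R→Tring 5·9=45, S→Pell 2·17=34, T→Largo 2·6=12. Service 141; fixed 105; total 246.
Difference: |285 − 246| = 39.

Proposal Y is cheaper by 39.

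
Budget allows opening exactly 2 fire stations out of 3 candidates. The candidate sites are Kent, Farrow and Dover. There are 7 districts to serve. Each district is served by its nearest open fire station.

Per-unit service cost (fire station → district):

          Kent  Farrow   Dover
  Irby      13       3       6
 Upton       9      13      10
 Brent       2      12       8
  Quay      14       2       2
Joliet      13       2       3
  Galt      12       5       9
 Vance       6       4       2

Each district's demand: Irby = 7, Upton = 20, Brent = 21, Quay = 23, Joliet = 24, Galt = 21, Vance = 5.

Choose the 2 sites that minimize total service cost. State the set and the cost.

With exactly 2 open, each district uses its cheapest among the chosen.
{Kent, Farrow}: Irby→Farrow 3·7=21, Upton→Kent 9·20=180, Brent→Kent 2·21=42, Quay→Farrow 2·23=46, Joliet→Farrow 2·24=48, Galt→Farrow 5·21=105, Vance→Farrow 4·5=20. Service cost 462.
{Kent, Dover}: service cost 581
{Farrow, Dover}: service cost 598
Among all 3 size-2 choices, {Kent, Farrow} is lowest.

Choose Kent and Farrow; total service cost 462.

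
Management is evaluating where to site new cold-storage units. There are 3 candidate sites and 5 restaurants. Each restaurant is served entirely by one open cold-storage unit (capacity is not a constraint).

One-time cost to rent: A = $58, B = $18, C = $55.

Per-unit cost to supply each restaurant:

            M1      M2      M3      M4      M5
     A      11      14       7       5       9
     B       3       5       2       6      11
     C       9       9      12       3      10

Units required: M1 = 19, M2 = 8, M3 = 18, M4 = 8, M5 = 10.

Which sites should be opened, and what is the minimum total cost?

For any fixed open set, each restaurant goes to its cheapest open site; total = fixed + service.
{B}: M1→B 3·19=57, M2→B 5·8=40, M3→B 2·18=36, M4→B 6·8=48, M5→B 11·10=110. Service 291; fixed 18; total 309.
{B, C}: service 257 + fixed 73 = 330
{A, B}: M1→B 3·19=57, M2→B 5·8=40, M3→B 2·18=36, M4→A 5·8=40, M5→A 9·10=90. Service 263; fixed 76; total 339.
{A, B, C}: service 247 + fixed 131 = 378
No other subset beats 309.

Open B only; minimum total cost 309.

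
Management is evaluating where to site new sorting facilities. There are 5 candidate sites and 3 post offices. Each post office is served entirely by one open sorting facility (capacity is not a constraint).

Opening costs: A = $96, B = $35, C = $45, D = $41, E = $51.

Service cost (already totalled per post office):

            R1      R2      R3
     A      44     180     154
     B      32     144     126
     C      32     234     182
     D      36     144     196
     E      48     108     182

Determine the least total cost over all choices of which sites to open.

Minimum total cost: 337

For any fixed open set, each post office goes to its cheapest open site; total = fixed + service.
{B}: R1→B 32, R2→B 144, R3→B 126. Service 302; fixed 35; total 337.
{B, E}: R1→B 32, R2→E 108, R3→B 126. Service 266; fixed 86; total 352.
{B, D}: service 302 + fixed 76 = 378
{A, B, C, D, E}: service 266 + fixed 268 = 534
No other subset beats 337.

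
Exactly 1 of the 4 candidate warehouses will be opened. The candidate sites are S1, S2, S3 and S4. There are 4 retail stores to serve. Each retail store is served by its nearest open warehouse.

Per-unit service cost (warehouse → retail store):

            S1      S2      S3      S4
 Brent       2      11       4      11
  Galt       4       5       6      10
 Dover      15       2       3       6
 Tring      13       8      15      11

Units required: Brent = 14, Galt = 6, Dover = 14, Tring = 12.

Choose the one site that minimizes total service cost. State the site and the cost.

Choose S2 only; total service cost 308.

With exactly 1 open, each retail store uses its cheapest among the chosen.
{S2}: Brent→S2 11·14=154, Galt→S2 5·6=30, Dover→S2 2·14=28, Tring→S2 8·12=96. Service cost 308.
{S3}: service cost 314
{S1}: service cost 418
Among all 4 size-1 choices, {S2} is lowest.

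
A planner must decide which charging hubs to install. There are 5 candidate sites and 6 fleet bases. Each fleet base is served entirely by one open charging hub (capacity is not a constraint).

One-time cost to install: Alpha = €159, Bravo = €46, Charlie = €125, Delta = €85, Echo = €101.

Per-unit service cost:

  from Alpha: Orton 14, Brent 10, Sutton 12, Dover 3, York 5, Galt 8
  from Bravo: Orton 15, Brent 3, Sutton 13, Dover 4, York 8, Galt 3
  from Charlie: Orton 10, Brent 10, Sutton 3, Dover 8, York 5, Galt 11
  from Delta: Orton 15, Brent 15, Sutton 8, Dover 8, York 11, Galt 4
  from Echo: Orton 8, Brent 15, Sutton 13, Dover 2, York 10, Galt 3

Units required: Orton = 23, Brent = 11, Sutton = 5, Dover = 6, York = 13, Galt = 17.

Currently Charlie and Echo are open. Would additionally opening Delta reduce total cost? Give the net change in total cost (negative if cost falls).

No — net change +85 (cost rises by 85).

Current service cost with {Charlie, Echo}: 437.
Adding Delta: each fleet base re-picks its cheapest; new service cost 437, saving 0.
Extra fixed cost: 85. Net change = 85 − 0 = 85.
(Totals: 663 → 748.)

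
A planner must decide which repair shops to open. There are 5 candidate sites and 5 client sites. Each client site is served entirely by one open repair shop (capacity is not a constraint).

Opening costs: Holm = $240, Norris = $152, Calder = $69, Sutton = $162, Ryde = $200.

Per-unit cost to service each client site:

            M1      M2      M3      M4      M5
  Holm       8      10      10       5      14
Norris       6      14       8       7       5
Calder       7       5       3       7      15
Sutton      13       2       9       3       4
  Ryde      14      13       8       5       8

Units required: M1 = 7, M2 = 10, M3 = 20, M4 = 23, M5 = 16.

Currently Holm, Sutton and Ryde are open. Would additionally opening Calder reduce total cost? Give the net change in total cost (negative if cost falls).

Current service cost with {Holm, Sutton, Ryde}: 369.
Adding Calder: each client site re-picks its cheapest; new service cost 262, saving 107.
Extra fixed cost: 69. Net change = 69 − 107 = -38.
(Totals: 971 → 933.)

Yes — net change −38 (cost falls by 38).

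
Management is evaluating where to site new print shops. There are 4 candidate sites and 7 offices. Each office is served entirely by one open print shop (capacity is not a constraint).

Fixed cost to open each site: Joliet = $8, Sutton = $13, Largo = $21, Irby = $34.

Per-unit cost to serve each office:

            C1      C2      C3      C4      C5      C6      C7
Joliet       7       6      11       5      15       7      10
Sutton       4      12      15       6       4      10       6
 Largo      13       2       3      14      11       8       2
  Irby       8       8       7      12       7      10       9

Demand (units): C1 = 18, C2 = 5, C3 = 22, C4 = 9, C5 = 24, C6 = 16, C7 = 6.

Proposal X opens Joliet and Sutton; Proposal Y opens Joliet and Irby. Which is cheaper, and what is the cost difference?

Proposal X is cheaper by 77.

Proposal X: {Joliet, Sutton}: C1→Sutton 4·18=72, C2→Joliet 6·5=30, C3→Joliet 11·22=242, C4→Joliet 5·9=45, C5→Sutton 4·24=96, C6→Joliet 7·16=112, C7→Sutton 6·6=36. Service 633; fixed 21; total 654.
Proposal Y: {Joliet, Irby}: C1→Joliet 7·18=126, C2→Joliet 6·5=30, C3→Irby 7·22=154, C4→Joliet 5·9=45, C5→Irby 7·24=168, C6→Joliet 7·16=112, C7→Irby 9·6=54. Service 689; fixed 42; total 731.
Difference: |654 − 731| = 77.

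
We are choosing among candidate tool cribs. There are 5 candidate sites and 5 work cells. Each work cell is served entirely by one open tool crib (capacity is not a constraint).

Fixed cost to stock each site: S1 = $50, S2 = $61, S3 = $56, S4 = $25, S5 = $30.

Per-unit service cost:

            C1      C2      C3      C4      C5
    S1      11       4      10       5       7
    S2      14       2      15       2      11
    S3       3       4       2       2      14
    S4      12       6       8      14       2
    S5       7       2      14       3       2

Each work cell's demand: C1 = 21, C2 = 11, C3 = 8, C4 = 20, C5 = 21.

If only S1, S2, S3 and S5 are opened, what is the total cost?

Each work cell is assigned to its cheapest site among the open ones.
{S1, S2, S3, S5}: C1→S3 3·21=63, C2→S2 2·11=22, C3→S3 2·8=16, C4→S2 2·20=40, C5→S5 2·21=42. Service 183; fixed 197; total 380.

Total cost: 380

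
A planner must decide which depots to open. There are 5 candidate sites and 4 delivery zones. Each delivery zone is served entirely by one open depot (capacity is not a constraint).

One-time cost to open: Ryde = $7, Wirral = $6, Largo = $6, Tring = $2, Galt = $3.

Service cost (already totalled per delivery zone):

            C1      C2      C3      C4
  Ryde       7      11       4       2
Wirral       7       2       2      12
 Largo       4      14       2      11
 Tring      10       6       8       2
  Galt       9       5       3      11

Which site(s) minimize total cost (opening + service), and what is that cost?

Open Wirral and Tring; minimum total cost 21.

For any fixed open set, each delivery zone goes to its cheapest open site; total = fixed + service.
{Wirral, Tring}: C1→Wirral 7, C2→Wirral 2, C3→Wirral 2, C4→Tring 2. Service 13; fixed 8; total 21.
{Largo, Tring}: service 14 + fixed 8 = 22
{Wirral, Largo, Tring}: C1→Largo 4, C2→Wirral 2, C3→Wirral 2, C4→Tring 2. Service 10; fixed 14; total 24.
{Ryde, Wirral, Largo, Tring, Galt}: C1→Largo 4, C2→Wirral 2, C3→Wirral 2, C4→Ryde 2. Service 10; fixed 24; total 34.
No other subset beats 21.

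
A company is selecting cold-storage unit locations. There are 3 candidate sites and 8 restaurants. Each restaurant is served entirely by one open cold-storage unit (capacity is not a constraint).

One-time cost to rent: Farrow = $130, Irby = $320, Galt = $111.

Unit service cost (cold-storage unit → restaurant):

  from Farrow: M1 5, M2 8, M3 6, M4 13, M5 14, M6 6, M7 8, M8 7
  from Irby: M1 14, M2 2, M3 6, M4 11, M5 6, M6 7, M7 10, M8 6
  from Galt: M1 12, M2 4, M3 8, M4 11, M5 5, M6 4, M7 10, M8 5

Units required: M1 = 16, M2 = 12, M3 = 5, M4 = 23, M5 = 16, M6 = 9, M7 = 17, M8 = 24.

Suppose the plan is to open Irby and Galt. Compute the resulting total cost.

Each restaurant is assigned to its cheapest site among the open ones.
{Irby, Galt}: M1→Galt 12·16=192, M2→Irby 2·12=24, M3→Irby 6·5=30, M4→Irby 11·23=253, M5→Galt 5·16=80, M6→Galt 4·9=36, M7→Irby 10·17=170, M8→Galt 5·24=120. Service 905; fixed 431; total 1336.

Total cost: 1336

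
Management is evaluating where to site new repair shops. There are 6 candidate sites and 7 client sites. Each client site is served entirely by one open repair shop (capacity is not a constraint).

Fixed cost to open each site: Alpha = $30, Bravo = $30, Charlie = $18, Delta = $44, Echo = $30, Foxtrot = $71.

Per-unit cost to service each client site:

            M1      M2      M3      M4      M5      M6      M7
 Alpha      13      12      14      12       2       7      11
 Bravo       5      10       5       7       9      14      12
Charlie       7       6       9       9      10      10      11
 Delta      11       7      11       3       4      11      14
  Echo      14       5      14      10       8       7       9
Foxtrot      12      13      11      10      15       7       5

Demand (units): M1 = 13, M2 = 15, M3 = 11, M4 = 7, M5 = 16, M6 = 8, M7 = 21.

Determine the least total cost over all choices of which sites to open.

For any fixed open set, each client site goes to its cheapest open site; total = fixed + service.
{Alpha, Bravo, Echo, Foxtrot}: M1→Bravo 5·13=65, M2→Echo 5·15=75, M3→Bravo 5·11=55, M4→Bravo 7·7=49, M5→Alpha 2·16=32, M6→Alpha 7·8=56, M7→Foxtrot 5·21=105. Service 437; fixed 161; total 598.
{Alpha, Bravo, Charlie, Foxtrot}: M1→Bravo 5·13=65, M2→Charlie 6·15=90, M3→Bravo 5·11=55, M4→Bravo 7·7=49, M5→Alpha 2·16=32, M6→Alpha 7·8=56, M7→Foxtrot 5·21=105. Service 452; fixed 149; total 601.
{Alpha, Bravo, Echo}: service 521 + fixed 90 = 611
{Alpha, Bravo, Charlie, Delta, Echo, Foxtrot}: M1→Bravo 5·13=65, M2→Echo 5·15=75, M3→Bravo 5·11=55, M4→Delta 3·7=21, M5→Alpha 2·16=32, M6→Alpha 7·8=56, M7→Foxtrot 5·21=105. Service 409; fixed 223; total 632.
No other subset beats 598.

Minimum total cost: 598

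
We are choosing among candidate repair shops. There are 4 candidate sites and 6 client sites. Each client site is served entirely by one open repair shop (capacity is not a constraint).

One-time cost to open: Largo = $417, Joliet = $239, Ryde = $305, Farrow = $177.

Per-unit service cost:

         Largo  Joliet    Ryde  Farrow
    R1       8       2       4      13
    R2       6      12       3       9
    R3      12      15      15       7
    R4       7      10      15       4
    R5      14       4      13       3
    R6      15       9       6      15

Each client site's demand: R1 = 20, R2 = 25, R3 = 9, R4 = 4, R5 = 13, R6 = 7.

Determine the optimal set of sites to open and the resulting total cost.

Open Ryde and Farrow; minimum total cost 797.

For any fixed open set, each client site goes to its cheapest open site; total = fixed + service.
{Ryde, Farrow}: R1→Ryde 4·20=80, R2→Ryde 3·25=75, R3→Farrow 7·9=63, R4→Farrow 4·4=16, R5→Farrow 3·13=39, R6→Ryde 6·7=42. Service 315; fixed 482; total 797.
{Joliet, Farrow}: R1→Joliet 2·20=40, R2→Farrow 9·25=225, R3→Farrow 7·9=63, R4→Farrow 4·4=16, R5→Farrow 3·13=39, R6→Joliet 9·7=63. Service 446; fixed 416; total 862.
{Ryde}: service 561 + fixed 305 = 866
{Largo, Joliet, Ryde, Farrow}: R1→Joliet 2·20=40, R2→Ryde 3·25=75, R3→Farrow 7·9=63, R4→Farrow 4·4=16, R5→Farrow 3·13=39, R6→Ryde 6·7=42. Service 275; fixed 1138; total 1413.
No other subset beats 797.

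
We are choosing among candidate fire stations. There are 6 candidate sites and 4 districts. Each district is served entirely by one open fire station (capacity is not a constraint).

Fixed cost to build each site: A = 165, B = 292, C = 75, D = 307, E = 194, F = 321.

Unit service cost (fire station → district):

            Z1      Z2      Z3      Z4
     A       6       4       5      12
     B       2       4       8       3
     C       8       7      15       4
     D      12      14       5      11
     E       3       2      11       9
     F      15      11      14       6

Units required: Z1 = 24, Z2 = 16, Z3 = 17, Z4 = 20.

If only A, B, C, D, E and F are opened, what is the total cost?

Total cost: 1579

Each district is assigned to its cheapest site among the open ones.
{A, B, C, D, E, F}: Z1→B 2·24=48, Z2→E 2·16=32, Z3→A 5·17=85, Z4→B 3·20=60. Service 225; fixed 1354; total 1579.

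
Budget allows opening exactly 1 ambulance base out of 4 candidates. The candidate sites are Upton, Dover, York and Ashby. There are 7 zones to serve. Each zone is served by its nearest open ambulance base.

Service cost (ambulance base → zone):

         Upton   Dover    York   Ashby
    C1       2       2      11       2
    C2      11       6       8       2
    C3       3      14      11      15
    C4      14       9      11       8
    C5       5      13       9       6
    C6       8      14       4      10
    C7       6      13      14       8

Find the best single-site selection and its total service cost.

Choose Upton only; total service cost 49.

With exactly 1 open, each zone uses its cheapest among the chosen.
{Upton}: C1→Upton 2, C2→Upton 11, C3→Upton 3, C4→Upton 14, C5→Upton 5, C6→Upton 8, C7→Upton 6. Service cost 49.
{Ashby}: service cost 51
{York}: service cost 68
Among all 4 size-1 choices, {Upton} is lowest.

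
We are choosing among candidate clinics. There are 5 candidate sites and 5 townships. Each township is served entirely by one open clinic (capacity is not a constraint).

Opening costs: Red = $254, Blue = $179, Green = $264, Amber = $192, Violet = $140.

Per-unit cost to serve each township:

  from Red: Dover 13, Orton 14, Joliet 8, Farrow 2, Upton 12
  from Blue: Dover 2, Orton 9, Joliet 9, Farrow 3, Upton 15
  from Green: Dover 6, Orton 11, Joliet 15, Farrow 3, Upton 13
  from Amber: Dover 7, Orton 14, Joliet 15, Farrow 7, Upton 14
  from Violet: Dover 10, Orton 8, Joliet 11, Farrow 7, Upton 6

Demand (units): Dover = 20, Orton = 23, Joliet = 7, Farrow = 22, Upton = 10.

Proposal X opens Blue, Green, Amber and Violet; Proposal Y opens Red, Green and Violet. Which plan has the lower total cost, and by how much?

Proposal X: {Blue, Green, Amber, Violet}: Dover→Blue 2·20=40, Orton→Violet 8·23=184, Joliet→Blue 9·7=63, Farrow→Blue 3·22=66, Upton→Violet 6·10=60. Service 413; fixed 775; total 1188.
Proposal Y: {Red, Green, Violet}: Dover→Green 6·20=120, Orton→Violet 8·23=184, Joliet→Red 8·7=56, Farrow→Red 2·22=44, Upton→Violet 6·10=60. Service 464; fixed 658; total 1122.
Difference: |1188 − 1122| = 66.

Proposal Y is cheaper by 66.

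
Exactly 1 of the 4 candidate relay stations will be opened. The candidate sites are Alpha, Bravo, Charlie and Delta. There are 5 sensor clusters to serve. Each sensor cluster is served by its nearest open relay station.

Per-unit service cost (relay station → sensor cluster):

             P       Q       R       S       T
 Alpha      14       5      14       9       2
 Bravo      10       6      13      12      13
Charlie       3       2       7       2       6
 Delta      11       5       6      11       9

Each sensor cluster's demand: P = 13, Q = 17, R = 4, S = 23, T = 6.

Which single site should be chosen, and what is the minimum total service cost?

With exactly 1 open, each sensor cluster uses its cheapest among the chosen.
{Charlie}: P→Charlie 3·13=39, Q→Charlie 2·17=34, R→Charlie 7·4=28, S→Charlie 2·23=46, T→Charlie 6·6=36. Service cost 183.
{Alpha}: service cost 542
{Delta}: service cost 559
Among all 4 size-1 choices, {Charlie} is lowest.

Choose Charlie only; total service cost 183.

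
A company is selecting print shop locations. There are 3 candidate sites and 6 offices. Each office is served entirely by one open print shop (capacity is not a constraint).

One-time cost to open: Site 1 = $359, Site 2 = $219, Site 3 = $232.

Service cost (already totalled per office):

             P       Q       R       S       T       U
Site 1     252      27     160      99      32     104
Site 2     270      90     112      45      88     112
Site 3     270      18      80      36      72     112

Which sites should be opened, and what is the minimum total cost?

For any fixed open set, each office goes to its cheapest open site; total = fixed + service.
{Site 3}: P→Site 3 270, Q→Site 3 18, R→Site 3 80, S→Site 3 36, T→Site 3 72, U→Site 3 112. Service 588; fixed 232; total 820.
{Site 2}: service 717 + fixed 219 = 936
{Site 1}: service 674 + fixed 359 = 1033
{Site 1, Site 2, Site 3}: P→Site 1 252, Q→Site 3 18, R→Site 3 80, S→Site 3 36, T→Site 1 32, U→Site 1 104. Service 522; fixed 810; total 1332.
No other subset beats 820.

Open Site 3 only; minimum total cost 820.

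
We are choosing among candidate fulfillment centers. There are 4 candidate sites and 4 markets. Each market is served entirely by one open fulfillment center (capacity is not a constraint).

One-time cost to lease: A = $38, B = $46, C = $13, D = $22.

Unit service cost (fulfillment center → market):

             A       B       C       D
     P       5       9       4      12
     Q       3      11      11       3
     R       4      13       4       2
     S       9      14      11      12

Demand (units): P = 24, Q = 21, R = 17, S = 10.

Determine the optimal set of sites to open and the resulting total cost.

For any fixed open set, each market goes to its cheapest open site; total = fixed + service.
{C, D}: P→C 4·24=96, Q→D 3·21=63, R→D 2·17=34, S→C 11·10=110. Service 303; fixed 35; total 338.
{A, C, D}: service 283 + fixed 73 = 356
{A, D}: P→A 5·24=120, Q→A 3·21=63, R→D 2·17=34, S→A 9·10=90. Service 307; fixed 60; total 367.
{A, B, C, D}: service 283 + fixed 119 = 402
(All 15 nonempty subsets were checked; C and D is lowest.)

Open C and D; minimum total cost 338.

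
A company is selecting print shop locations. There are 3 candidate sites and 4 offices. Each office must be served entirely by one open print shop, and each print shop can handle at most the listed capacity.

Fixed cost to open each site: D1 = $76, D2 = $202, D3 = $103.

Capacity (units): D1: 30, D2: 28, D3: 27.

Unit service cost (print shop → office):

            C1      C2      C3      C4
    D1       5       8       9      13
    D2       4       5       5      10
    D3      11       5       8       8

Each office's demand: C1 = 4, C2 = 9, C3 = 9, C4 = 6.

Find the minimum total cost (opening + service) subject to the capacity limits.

Open {D1}: C1→D1 5·4=20, C2→D1 8·9=72, C3→D1 9·9=81, C4→D1 13·6=78.
Loads: D1 carries 28/30. Service 251; fixed 76; total 327.
Next best feasible plan costs 364.

Minimum total cost: 327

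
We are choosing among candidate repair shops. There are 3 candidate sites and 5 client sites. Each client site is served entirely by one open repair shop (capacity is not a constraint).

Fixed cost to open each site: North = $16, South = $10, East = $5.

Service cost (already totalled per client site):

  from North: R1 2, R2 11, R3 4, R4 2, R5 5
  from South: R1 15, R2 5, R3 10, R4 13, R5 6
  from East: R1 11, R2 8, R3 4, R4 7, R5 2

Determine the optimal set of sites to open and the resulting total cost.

Open East only; minimum total cost 37.

For any fixed open set, each client site goes to its cheapest open site; total = fixed + service.
{East}: R1→East 11, R2→East 8, R3→East 4, R4→East 7, R5→East 2. Service 32; fixed 5; total 37.
{North, East}: service 18 + fixed 21 = 39
{North}: service 24 + fixed 16 = 40
{North, South, East}: service 15 + fixed 31 = 46
(All 7 nonempty subsets were checked; East only is lowest.)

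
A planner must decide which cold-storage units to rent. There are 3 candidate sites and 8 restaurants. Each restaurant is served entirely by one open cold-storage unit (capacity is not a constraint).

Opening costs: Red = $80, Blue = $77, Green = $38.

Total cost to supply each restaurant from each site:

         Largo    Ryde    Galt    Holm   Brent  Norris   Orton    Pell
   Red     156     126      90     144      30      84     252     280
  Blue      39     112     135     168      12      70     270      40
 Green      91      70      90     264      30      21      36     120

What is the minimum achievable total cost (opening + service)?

Minimum total cost: 591

For any fixed open set, each restaurant goes to its cheapest open site; total = fixed + service.
{Blue, Green}: Largo→Blue 39, Ryde→Green 70, Galt→Green 90, Holm→Blue 168, Brent→Blue 12, Norris→Green 21, Orton→Green 36, Pell→Blue 40. Service 476; fixed 115; total 591.
{Red, Blue, Green}: service 452 + fixed 195 = 647
{Red, Green}: service 602 + fixed 118 = 720
{Green}: service 722 + fixed 38 = 760
No other subset beats 591.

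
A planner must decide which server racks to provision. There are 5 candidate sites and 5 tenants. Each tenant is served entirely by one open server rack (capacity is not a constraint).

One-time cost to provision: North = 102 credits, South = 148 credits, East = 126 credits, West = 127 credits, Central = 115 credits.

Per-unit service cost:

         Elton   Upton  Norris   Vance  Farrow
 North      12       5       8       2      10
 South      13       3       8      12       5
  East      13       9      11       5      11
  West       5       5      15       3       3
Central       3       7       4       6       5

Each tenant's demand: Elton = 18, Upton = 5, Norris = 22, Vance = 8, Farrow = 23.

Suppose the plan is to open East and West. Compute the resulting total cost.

Each tenant is assigned to its cheapest site among the open ones.
{East, West}: Elton→West 5·18=90, Upton→West 5·5=25, Norris→East 11·22=242, Vance→West 3·8=24, Farrow→West 3·23=69. Service 450; fixed 253; total 703.

Total cost: 703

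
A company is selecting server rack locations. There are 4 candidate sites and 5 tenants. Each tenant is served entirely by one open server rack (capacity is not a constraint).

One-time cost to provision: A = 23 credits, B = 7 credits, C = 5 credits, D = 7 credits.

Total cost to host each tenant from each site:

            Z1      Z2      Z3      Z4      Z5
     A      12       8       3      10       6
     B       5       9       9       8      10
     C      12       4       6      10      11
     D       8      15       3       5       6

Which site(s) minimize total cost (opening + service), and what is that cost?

For any fixed open set, each tenant goes to its cheapest open site; total = fixed + service.
{C, D}: Z1→D 8, Z2→C 4, Z3→D 3, Z4→D 5, Z5→D 6. Service 26; fixed 12; total 38.
{B, C, D}: service 23 + fixed 19 = 42
{B, D}: service 28 + fixed 14 = 42
{A, B, C, D}: service 23 + fixed 42 = 65
No other subset beats 38.

Open C and D; minimum total cost 38.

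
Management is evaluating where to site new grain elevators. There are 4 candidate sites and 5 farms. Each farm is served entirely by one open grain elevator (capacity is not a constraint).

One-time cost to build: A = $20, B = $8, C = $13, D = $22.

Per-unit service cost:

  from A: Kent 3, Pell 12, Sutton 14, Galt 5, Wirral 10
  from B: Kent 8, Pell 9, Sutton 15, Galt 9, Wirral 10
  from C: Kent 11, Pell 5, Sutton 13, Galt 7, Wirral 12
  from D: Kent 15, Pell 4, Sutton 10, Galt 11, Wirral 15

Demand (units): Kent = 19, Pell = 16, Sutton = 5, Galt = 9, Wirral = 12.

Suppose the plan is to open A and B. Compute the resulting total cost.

Total cost: 464

Each farm is assigned to its cheapest site among the open ones.
{A, B}: Kent→A 3·19=57, Pell→B 9·16=144, Sutton→A 14·5=70, Galt→A 5·9=45, Wirral→A 10·12=120. Service 436; fixed 28; total 464.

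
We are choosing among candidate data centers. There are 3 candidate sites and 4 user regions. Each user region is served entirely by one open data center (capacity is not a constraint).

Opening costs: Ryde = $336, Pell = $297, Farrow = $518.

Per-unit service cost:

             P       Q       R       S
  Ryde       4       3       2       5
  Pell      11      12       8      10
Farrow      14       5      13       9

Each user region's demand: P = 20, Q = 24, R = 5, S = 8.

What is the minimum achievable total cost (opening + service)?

Minimum total cost: 538

For any fixed open set, each user region goes to its cheapest open site; total = fixed + service.
{Ryde}: P→Ryde 4·20=80, Q→Ryde 3·24=72, R→Ryde 2·5=10, S→Ryde 5·8=40. Service 202; fixed 336; total 538.
{Ryde, Pell}: service 202 + fixed 633 = 835
{Pell}: P→Pell 11·20=220, Q→Pell 12·24=288, R→Pell 8·5=40, S→Pell 10·8=80. Service 628; fixed 297; total 925.
{Ryde, Pell, Farrow}: service 202 + fixed 1151 = 1353
No other subset beats 538.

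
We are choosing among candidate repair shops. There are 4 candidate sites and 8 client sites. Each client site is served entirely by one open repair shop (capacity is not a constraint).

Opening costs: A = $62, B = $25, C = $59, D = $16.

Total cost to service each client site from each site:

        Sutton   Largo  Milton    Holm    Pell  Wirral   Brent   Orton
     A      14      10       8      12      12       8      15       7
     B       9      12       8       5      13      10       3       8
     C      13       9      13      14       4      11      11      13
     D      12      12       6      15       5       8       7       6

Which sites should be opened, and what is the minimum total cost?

For any fixed open set, each client site goes to its cheapest open site; total = fixed + service.
{D}: Sutton→D 12, Largo→D 12, Milton→D 6, Holm→D 15, Pell→D 5, Wirral→D 8, Brent→D 7, Orton→D 6. Service 71; fixed 16; total 87.
{B}: Sutton→B 9, Largo→B 12, Milton→B 8, Holm→B 5, Pell→B 13, Wirral→B 10, Brent→B 3, Orton→B 8. Service 68; fixed 25; total 93.
{B, D}: service 54 + fixed 41 = 95
{A, B, C, D}: service 50 + fixed 162 = 212
No other subset beats 87.

Open D only; minimum total cost 87.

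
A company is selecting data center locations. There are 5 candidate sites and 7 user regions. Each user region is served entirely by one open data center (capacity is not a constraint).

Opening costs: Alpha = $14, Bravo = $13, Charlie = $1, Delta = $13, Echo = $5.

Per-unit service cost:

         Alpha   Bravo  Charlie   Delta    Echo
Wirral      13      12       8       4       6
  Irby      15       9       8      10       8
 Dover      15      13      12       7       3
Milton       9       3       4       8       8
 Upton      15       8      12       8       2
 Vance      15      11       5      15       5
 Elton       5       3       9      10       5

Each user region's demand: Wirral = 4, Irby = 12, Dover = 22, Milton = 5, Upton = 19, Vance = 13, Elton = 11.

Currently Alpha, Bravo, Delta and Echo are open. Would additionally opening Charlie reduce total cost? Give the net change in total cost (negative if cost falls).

No — net change +1 (cost rises by 1).

Current service cost with {Alpha, Bravo, Delta, Echo}: 329.
Adding Charlie: each user region re-picks its cheapest; new service cost 329, saving 0.
Extra fixed cost: 1. Net change = 1 − 0 = 1.
(Totals: 374 → 375.)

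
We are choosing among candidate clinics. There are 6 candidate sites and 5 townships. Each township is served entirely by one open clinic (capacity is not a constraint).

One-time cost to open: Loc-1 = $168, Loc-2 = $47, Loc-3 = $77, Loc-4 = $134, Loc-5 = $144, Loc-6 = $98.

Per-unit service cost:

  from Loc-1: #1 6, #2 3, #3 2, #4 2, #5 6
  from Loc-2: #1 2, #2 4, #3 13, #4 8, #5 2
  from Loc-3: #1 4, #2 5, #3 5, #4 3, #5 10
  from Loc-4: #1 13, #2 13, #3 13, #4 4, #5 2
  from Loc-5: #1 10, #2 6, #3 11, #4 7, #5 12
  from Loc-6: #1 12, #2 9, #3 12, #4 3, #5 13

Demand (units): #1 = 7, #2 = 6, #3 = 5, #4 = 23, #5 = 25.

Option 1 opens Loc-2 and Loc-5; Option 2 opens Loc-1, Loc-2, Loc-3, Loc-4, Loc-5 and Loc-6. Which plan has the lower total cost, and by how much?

Option 1: {Loc-2, Loc-5}: #1→Loc-2 2·7=14, #2→Loc-2 4·6=24, #3→Loc-5 11·5=55, #4→Loc-5 7·23=161, #5→Loc-2 2·25=50. Service 304; fixed 191; total 495.
Option 2: {Loc-1, Loc-2, Loc-3, Loc-4, Loc-5, Loc-6}: #1→Loc-2 2·7=14, #2→Loc-1 3·6=18, #3→Loc-1 2·5=10, #4→Loc-1 2·23=46, #5→Loc-2 2·25=50. Service 138; fixed 668; total 806.
Difference: |495 − 806| = 311.

Option 1 is cheaper by 311.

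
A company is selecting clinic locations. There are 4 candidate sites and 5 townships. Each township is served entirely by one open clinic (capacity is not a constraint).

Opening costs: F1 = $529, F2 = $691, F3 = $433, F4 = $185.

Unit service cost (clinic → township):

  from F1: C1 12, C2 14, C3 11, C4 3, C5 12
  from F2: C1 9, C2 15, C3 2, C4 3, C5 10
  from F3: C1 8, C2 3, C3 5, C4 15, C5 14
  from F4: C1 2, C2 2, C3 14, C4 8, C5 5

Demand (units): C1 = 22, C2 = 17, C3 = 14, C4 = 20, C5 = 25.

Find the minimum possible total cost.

Minimum total cost: 744

For any fixed open set, each township goes to its cheapest open site; total = fixed + service.
{F4}: C1→F4 2·22=44, C2→F4 2·17=34, C3→F4 14·14=196, C4→F4 8·20=160, C5→F4 5·25=125. Service 559; fixed 185; total 744.
{F3, F4}: service 433 + fixed 618 = 1051
{F1, F4}: C1→F4 2·22=44, C2→F4 2·17=34, C3→F1 11·14=154, C4→F1 3·20=60, C5→F4 5·25=125. Service 417; fixed 714; total 1131.
{F1, F2, F3, F4}: C1→F4 2·22=44, C2→F4 2·17=34, C3→F2 2·14=28, C4→F1 3·20=60, C5→F4 5·25=125. Service 291; fixed 1838; total 2129.
(All 15 nonempty subsets were checked; F4 only is lowest.)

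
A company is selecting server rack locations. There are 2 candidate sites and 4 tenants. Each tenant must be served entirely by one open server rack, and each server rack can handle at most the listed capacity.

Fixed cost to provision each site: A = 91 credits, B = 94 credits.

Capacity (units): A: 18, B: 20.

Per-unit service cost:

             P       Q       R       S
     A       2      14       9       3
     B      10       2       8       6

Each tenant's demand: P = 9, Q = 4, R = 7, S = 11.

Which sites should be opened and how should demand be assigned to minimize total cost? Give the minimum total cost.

Minimum total cost: 340

Open {A, B}: P→A 2·9=18, Q→B 2·4=8, R→A 9·7=63, S→B 6·11=66.
Loads: A carries 16/18, B carries 15/20. Service 155; fixed 185; total 340.
Next best feasible plan costs 372.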